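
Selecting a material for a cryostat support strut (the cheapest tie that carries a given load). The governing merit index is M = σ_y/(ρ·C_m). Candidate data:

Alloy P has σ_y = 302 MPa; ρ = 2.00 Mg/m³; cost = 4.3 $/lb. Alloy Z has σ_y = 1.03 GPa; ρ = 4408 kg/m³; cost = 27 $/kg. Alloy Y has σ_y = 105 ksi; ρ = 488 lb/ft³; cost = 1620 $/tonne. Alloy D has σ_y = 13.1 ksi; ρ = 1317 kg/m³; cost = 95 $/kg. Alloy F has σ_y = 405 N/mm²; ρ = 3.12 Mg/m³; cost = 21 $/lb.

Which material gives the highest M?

In SI units:
  alloy P: σ_y = 302.0 MPa, ρ = 2000 kg/m³, cost = 9.480 $/kg
  alloy Z: σ_y = 1030 MPa, ρ = 4408 kg/m³, cost = 27.00 $/kg
  alloy Y: σ_y = 723.9 MPa, ρ = 7817 kg/m³, cost = 1.620 $/kg
  alloy D: σ_y = 90.32 MPa, ρ = 1317 kg/m³, cost = 95.00 $/kg
  alloy F: σ_y = 405.0 MPa, ρ = 3120 kg/m³, cost = 46.30 $/kg
  alloy Y: M = 57.2 kN·m per $
  alloy P: M = 15.9 kN·m per $
  alloy Z: M = 8.65 kN·m per $
  alloy F: M = 2.80 kN·m per $
  alloy D: M = 0.722 kN·m per $
The maximum is for alloy Y.

alloy Y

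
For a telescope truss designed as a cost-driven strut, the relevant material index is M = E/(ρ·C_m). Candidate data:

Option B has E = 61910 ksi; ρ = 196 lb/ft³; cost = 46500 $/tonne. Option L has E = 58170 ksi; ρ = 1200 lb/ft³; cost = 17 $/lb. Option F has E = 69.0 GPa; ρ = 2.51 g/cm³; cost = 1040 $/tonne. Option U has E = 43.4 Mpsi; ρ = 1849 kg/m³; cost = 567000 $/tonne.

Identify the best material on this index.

Convert each candidate to consistent units, then evaluate M:
  option B: E = 426.9 GPa, ρ = 3140 kg/m³, cost = 46.50 $/kg
  option L: E = 401.1 GPa, ρ = 19220 kg/m³, cost = 37.48 $/kg
  option F: E = 69.00 GPa, ρ = 2510 kg/m³, cost = 1.040 $/kg
  option U: E = 299.2 GPa, ρ = 1849 kg/m³, cost = 567.0 $/kg
  option F: M = 26.4 MN·m per $
  option B: M = 2.92 MN·m per $
  option L: M = 0.557 MN·m per $
  option U: M = 0.285 MN·m per $
Option F has the largest M.

option F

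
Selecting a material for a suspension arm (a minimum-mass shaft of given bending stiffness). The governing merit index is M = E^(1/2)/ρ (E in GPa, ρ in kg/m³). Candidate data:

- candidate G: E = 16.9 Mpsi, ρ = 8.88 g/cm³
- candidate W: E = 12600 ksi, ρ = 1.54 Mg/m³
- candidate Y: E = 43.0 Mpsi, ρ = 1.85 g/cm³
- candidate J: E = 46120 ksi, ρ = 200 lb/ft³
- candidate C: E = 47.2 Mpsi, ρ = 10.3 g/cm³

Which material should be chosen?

candidate Y

After converting to SI:
  candidate G: E = 116.5 GPa, ρ = 8880 kg/m³
  candidate W: E = 86.87 GPa, ρ = 1540 kg/m³
  candidate Y: E = 296.5 GPa, ρ = 1850 kg/m³
  candidate J: E = 318.0 GPa, ρ = 3204 kg/m³
  candidate C: E = 325.4 GPa, ρ = 10300 kg/m³
  candidate Y: M = 9.31×10⁻³
  candidate W: M = 6.05×10⁻³
  candidate J: M = 5.57×10⁻³
  candidate C: M = 1.75×10⁻³
  candidate G: M = 1.22×10⁻³
The maximum is for candidate Y.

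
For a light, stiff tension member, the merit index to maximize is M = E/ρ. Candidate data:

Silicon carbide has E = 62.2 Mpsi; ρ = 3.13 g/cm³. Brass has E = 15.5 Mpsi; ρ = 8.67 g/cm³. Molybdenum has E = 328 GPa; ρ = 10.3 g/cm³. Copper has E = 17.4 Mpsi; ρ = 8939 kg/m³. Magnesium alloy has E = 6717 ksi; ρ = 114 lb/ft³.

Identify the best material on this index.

After converting to SI:
  silicon carbide: E = 428.9 GPa, ρ = 3130 kg/m³
  brass: E = 106.9 GPa, ρ = 8670 kg/m³
  molybdenum: E = 328.0 GPa, ρ = 10300 kg/m³
  copper: E = 120.0 GPa, ρ = 8939 kg/m³
  magnesium alloy: E = 46.31 GPa, ρ = 1826 kg/m³
  silicon carbide: M = 137 MN·m/kg
  molybdenum: M = 31.8 MN·m/kg
  magnesium alloy: M = 25.4 MN·m/kg
  copper: M = 13.4 MN·m/kg
  brass: M = 12.3 MN·m/kg
The maximum is for silicon carbide.

silicon carbide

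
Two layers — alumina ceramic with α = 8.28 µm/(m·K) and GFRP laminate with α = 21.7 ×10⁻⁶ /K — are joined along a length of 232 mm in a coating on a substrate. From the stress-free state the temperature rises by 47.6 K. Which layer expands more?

GFRP laminate

α(alumina ceramic) = 8.28×10⁻⁶/K vs α(GFRP laminate) = 21.7×10⁻⁶/K.
Higher α expands more for the same ΔT: GFRP laminate.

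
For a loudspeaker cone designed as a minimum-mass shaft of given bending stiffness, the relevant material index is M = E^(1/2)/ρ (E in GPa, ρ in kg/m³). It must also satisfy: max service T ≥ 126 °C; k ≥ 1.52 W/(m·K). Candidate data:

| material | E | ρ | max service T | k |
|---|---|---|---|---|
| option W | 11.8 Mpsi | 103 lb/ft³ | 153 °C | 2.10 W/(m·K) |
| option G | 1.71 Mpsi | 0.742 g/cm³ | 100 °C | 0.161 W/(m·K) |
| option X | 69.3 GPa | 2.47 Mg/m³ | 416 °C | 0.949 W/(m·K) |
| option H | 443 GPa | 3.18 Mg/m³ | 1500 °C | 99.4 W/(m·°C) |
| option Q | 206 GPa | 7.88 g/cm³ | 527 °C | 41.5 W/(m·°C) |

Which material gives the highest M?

option H

Screen on constraints: max service T ≥ 126 °C; k ≥ 1.52 W/(m·K). Survivors: option W, option H, option Q.
Normalizing units and computing the index:
  option W: E = 81.36 GPa, ρ = 1650 kg/m³
  option H: E = 443.0 GPa, ρ = 3180 kg/m³
  option Q: E = 206.0 GPa, ρ = 7880 kg/m³
  option H: M = 6.62×10⁻³
  option W: M = 5.47×10⁻³
  option Q: M = 1.82×10⁻³
Option H ranks first.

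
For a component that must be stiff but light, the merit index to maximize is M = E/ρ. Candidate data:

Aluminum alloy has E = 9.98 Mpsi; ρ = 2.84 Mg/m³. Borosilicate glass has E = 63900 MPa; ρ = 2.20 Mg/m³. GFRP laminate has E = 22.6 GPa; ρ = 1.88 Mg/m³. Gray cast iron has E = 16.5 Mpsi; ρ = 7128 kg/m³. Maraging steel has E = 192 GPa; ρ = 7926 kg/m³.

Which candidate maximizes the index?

After converting to SI:
  aluminum alloy: E = 68.81 GPa, ρ = 2840 kg/m³
  borosilicate glass: E = 63.90 GPa, ρ = 2200 kg/m³
  GFRP laminate: E = 22.60 GPa, ρ = 1880 kg/m³
  gray cast iron: E = 113.8 GPa, ρ = 7128 kg/m³
  maraging steel: E = 192.0 GPa, ρ = 7926 kg/m³
  borosilicate glass: M = 29.0 MN·m/kg
  aluminum alloy: M = 24.2 MN·m/kg
  maraging steel: M = 24.2 MN·m/kg
  gray cast iron: M = 16.0 MN·m/kg
  GFRP laminate: M = 12.0 MN·m/kg
The maximum is for borosilicate glass.

borosilicate glass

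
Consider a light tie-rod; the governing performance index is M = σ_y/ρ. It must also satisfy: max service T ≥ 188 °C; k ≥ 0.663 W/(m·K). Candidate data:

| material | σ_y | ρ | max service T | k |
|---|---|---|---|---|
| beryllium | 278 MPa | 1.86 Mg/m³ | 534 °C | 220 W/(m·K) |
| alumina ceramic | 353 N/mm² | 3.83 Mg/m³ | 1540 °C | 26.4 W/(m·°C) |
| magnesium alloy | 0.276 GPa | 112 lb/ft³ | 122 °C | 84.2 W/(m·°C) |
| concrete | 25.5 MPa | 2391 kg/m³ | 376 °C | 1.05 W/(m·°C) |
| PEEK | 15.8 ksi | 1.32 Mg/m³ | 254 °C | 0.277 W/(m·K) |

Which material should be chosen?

Screen on constraints: max service T ≥ 188 °C; k ≥ 0.663 W/(m·K). Survivors: beryllium, alumina ceramic, concrete.
After converting to SI:
  beryllium: σ_y = 278.0 MPa, ρ = 1860 kg/m³
  alumina ceramic: σ_y = 353.0 MPa, ρ = 3830 kg/m³
  concrete: σ_y = 25.50 MPa, ρ = 2391 kg/m³
  beryllium: M = 149 kN·m/kg
  alumina ceramic: M = 92.2 kN·m/kg
  concrete: M = 10.7 kN·m/kg
Beryllium has the largest M.

beryllium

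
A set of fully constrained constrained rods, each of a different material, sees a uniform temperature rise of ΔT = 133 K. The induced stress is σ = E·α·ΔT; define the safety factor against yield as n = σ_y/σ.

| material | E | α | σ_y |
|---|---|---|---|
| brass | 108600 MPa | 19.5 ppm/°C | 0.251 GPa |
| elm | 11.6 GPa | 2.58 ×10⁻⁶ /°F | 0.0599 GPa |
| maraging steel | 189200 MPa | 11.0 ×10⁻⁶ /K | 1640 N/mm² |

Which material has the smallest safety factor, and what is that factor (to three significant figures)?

With everything in SI (GPa, ×10⁻⁶/K, MPa):
  brass: E = 108.6, α = 19.5, σ_y = 251.0 → σ = 282 MPa, n = 0.891
  elm: E = 11.60, α = 4.64, σ_y = 59.90 → σ = 7.16 MPa, n = 8.36
  maraging steel: E = 189.2, α = 11.0, σ_y = 1640 → σ = 277 MPa, n = 5.92
Smallest n: brass with n = 0.891.

brass, n = 0.891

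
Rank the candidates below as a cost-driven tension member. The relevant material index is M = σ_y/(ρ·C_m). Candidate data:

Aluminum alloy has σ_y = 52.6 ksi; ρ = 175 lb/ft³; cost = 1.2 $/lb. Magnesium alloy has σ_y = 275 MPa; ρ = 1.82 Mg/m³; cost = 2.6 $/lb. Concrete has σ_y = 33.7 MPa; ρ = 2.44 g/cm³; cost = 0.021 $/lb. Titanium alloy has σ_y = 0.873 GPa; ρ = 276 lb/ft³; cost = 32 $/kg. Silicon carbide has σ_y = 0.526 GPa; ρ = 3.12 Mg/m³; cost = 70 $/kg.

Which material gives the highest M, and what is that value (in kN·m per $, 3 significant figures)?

concrete, M = 298 kN·m per $

In SI units:
  aluminum alloy: σ_y = 362.7 MPa, ρ = 2803 kg/m³, cost = 2.646 $/kg
  magnesium alloy: σ_y = 275.0 MPa, ρ = 1820 kg/m³, cost = 5.732 $/kg
  concrete: σ_y = 33.70 MPa, ρ = 2440 kg/m³, cost = 0.04630 $/kg
  titanium alloy: σ_y = 873.0 MPa, ρ = 4421 kg/m³, cost = 32.00 $/kg
  silicon carbide: σ_y = 526.0 MPa, ρ = 3120 kg/m³, cost = 70.00 $/kg
  concrete: M = 298 kN·m per $
  aluminum alloy: M = 48.9 kN·m per $
  magnesium alloy: M = 26.4 kN·m per $
  titanium alloy: M = 6.17 kN·m per $
  silicon carbide: M = 2.41 kN·m per $
The maximum is for concrete.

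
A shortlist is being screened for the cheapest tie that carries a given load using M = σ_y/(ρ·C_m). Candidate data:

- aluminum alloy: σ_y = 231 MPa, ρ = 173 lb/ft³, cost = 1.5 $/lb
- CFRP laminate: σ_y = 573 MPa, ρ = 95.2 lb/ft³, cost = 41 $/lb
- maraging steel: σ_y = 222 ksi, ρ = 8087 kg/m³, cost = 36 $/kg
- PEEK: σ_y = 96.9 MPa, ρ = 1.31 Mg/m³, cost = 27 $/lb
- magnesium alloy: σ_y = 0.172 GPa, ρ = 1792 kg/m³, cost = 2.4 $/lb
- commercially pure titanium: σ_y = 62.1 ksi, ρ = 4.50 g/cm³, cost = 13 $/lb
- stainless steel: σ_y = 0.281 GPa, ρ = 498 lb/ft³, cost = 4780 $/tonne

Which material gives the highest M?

After converting to SI:
  aluminum alloy: σ_y = 231.0 MPa, ρ = 2771 kg/m³, cost = 3.307 $/kg
  CFRP laminate: σ_y = 573.0 MPa, ρ = 1525 kg/m³, cost = 90.39 $/kg
  maraging steel: σ_y = 1531 MPa, ρ = 8087 kg/m³, cost = 36.00 $/kg
  PEEK: σ_y = 96.90 MPa, ρ = 1310 kg/m³, cost = 59.52 $/kg
  magnesium alloy: σ_y = 172.0 MPa, ρ = 1792 kg/m³, cost = 5.291 $/kg
  commercially pure titanium: σ_y = 428.2 MPa, ρ = 4500 kg/m³, cost = 28.66 $/kg
  stainless steel: σ_y = 281.0 MPa, ρ = 7977 kg/m³, cost = 4.780 $/kg
  aluminum alloy: M = 25.2 kN·m per $
  magnesium alloy: M = 18.1 kN·m per $
  stainless steel: M = 7.37 kN·m per $
  maraging steel: M = 5.26 kN·m per $
  CFRP laminate: M = 4.16 kN·m per $
  commercially pure titanium: M = 3.32 kN·m per $
  PEEK: M = 1.24 kN·m per $
Aluminum alloy has the largest M.

aluminum alloy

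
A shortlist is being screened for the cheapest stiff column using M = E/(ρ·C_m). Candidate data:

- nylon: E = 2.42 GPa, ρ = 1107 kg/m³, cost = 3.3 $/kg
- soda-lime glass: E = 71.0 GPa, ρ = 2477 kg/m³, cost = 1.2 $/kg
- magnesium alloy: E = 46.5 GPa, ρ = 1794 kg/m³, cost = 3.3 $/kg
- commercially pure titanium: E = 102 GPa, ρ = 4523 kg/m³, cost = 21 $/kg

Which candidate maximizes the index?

Computing M directly (units already consistent):
  soda-lime glass: M = 23.9 MN·m per $
  magnesium alloy: M = 7.85 MN·m per $
  commercially pure titanium: M = 1.07 MN·m per $
  nylon: M = 0.662 MN·m per $
Soda-lime glass ranks first.

soda-lime glass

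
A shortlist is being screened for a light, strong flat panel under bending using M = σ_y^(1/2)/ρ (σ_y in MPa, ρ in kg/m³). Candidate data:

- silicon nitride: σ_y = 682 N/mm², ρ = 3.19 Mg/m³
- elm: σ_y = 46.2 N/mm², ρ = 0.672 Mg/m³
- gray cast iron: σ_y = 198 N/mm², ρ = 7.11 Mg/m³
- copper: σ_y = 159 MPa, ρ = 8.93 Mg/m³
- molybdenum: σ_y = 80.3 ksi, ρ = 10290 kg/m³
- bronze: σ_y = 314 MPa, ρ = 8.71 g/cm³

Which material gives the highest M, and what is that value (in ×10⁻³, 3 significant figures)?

In SI units:
  silicon nitride: σ_y = 682.0 MPa, ρ = 3190 kg/m³
  elm: σ_y = 46.20 MPa, ρ = 672.0 kg/m³
  gray cast iron: σ_y = 198.0 MPa, ρ = 7110 kg/m³
  copper: σ_y = 159.0 MPa, ρ = 8930 kg/m³
  molybdenum: σ_y = 553.6 MPa, ρ = 10290 kg/m³
  bronze: σ_y = 314.0 MPa, ρ = 8710 kg/m³
  elm: M = 10.1×10⁻³
  silicon nitride: M = 8.19×10⁻³
  molybdenum: M = 2.29×10⁻³
  bronze: M = 2.03×10⁻³
  gray cast iron: M = 1.98×10⁻³
  copper: M = 1.41×10⁻³
The maximum is for elm.

elm, M = 10.1×10⁻³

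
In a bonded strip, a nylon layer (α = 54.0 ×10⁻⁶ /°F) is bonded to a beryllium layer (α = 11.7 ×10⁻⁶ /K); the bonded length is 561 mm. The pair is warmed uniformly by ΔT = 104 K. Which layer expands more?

nylon

nylon: α = 54.0×10⁻⁶/°F × 9/5 = 97.2×10⁻⁶/K.
α(nylon) = 97.2×10⁻⁶/K vs α(beryllium) = 11.7×10⁻⁶/K.
Higher α expands more for the same ΔT: nylon.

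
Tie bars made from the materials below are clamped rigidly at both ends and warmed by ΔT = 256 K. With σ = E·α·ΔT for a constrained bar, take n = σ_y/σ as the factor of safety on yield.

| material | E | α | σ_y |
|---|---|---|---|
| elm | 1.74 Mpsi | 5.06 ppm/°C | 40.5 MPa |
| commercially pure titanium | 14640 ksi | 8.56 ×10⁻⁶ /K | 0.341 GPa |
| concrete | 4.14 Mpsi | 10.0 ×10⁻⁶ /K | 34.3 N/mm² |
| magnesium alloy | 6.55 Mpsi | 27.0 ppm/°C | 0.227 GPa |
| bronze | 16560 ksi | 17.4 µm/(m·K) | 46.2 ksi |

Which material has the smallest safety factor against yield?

With everything in SI (GPa, ×10⁻⁶/K, MPa):
  elm: E = 12.00, α = 5.06, σ_y = 40.50 → σ = 15.5 MPa, n = 2.61
  commercially pure titanium: E = 100.9, α = 8.56, σ_y = 341.0 → σ = 221 MPa, n = 1.54
  concrete: E = 28.54, α = 10.0, σ_y = 34.30 → σ = 73.1 MPa, n = 0.469
  magnesium alloy: E = 45.16, α = 27.0, σ_y = 227.0 → σ = 312 MPa, n = 0.727
  bronze: E = 114.2, α = 17.4, σ_y = 318.5 → σ = 509 MPa, n = 0.626
The minimum is concrete at n = 0.469.

concrete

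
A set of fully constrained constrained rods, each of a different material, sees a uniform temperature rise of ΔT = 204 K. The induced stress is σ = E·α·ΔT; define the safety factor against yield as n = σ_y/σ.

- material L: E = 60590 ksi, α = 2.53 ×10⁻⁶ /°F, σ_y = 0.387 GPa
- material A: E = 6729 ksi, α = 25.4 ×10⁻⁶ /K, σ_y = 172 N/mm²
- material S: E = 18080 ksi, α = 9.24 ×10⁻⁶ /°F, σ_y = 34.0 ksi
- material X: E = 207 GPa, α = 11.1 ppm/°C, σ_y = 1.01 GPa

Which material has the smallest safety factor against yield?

material S

With everything in SI (GPa, ×10⁻⁶/K, MPa):
  material L: E = 417.8, α = 4.55, σ_y = 387.0 → σ = 388 MPa, n = 0.997
  material A: E = 46.39, α = 25.4, σ_y = 172.0 → σ = 240 MPa, n = 0.715
  material S: E = 124.7, α = 16.6, σ_y = 234.4 → σ = 423 MPa, n = 0.554
  material X: E = 207.0, α = 11.1, σ_y = 1010 → σ = 469 MPa, n = 2.15
The minimum is material S at n = 0.554.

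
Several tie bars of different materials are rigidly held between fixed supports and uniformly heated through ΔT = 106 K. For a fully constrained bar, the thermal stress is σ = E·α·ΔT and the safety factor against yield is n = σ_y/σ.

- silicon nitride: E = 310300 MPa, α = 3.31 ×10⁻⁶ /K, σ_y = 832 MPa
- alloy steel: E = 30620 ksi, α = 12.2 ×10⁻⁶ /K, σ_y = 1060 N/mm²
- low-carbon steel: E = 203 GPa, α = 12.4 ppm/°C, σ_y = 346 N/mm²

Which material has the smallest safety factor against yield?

low-carbon steel

In consistent units (E in GPa, α in ×10⁻⁶/K, σ_y in MPa):
  silicon nitride: E = 310.3, α = 3.31, σ_y = 832.0 → σ = 109 MPa, n = 7.64
  alloy steel: E = 211.1, α = 12.2, σ_y = 1060 → σ = 273 MPa, n = 3.88
  low-carbon steel: E = 203.0, α = 12.4, σ_y = 346.0 → σ = 267 MPa, n = 1.30
Low-carbon steel has the lowest safety factor, n = 1.30.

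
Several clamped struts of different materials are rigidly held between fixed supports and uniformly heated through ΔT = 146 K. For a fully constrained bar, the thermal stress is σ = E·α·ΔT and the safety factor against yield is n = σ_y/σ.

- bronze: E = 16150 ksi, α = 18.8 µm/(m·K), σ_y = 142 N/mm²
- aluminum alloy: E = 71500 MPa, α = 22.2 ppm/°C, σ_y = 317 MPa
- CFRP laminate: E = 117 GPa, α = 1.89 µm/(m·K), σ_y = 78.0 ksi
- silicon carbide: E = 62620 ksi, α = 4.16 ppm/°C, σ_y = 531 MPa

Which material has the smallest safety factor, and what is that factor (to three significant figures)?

In consistent units (E in GPa, α in ×10⁻⁶/K, σ_y in MPa):
  bronze: E = 111.4, α = 18.8, σ_y = 142.0 → σ = 306 MPa, n = 0.465
  aluminum alloy: E = 71.50, α = 22.2, σ_y = 317.0 → σ = 232 MPa, n = 1.37
  CFRP laminate: E = 117.0, α = 1.89, σ_y = 537.8 → σ = 32.3 MPa, n = 16.7
  silicon carbide: E = 431.7, α = 4.16, σ_y = 531.0 → σ = 262 MPa, n = 2.02
Bronze has the lowest safety factor, n = 0.465.

bronze, n = 0.465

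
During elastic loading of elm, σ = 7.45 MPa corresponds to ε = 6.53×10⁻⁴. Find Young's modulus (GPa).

E = σ/ε = 7.45 MPa / 6.53×10⁻⁴ = 11410 MPa = 11.4 GPa.

11.4 GPa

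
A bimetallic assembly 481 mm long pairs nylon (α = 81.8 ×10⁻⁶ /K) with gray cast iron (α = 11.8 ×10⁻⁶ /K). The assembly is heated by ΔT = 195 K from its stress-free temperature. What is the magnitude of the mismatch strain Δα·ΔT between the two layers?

0.0136

Δα = |81.8 − 11.8|×10⁻⁶/K = 70.0×10⁻⁶/K.
Mismatch strain = Δα·ΔT = 70.0×10⁻⁶ × 195.0 = 0.0136.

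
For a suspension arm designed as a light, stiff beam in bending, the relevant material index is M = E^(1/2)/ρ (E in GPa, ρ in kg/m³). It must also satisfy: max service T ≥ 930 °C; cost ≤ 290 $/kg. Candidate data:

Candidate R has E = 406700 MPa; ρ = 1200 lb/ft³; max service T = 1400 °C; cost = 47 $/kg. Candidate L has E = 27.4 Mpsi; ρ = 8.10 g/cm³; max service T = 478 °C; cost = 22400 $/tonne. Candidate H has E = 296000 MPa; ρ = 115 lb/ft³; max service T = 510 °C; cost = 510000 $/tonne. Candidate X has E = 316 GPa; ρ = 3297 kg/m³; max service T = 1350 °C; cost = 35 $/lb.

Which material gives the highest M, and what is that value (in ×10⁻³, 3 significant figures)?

candidate X, M = 5.39×10⁻³

Screen on constraints: max service T ≥ 930 °C; cost ≤ 290 $/kg. Survivors: candidate R, candidate X.
Normalizing units and computing the index:
  candidate R: E = 406.7 GPa, ρ = 19220 kg/m³
  candidate X: E = 316.0 GPa, ρ = 3297 kg/m³
  candidate X: M = 5.39×10⁻³
  candidate R: M = 1.05×10⁻³
Candidate X ranks first.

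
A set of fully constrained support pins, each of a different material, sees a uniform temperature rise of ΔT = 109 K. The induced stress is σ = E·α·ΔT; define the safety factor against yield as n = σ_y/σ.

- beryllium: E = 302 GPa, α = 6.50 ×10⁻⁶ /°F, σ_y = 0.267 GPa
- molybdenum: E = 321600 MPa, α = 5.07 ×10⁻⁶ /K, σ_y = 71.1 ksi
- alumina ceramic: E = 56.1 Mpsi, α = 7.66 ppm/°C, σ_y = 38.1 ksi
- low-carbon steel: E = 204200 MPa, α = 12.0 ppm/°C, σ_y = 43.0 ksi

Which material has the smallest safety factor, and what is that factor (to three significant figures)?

In consistent units (E in GPa, α in ×10⁻⁶/K, σ_y in MPa):
  beryllium: E = 302.0, α = 11.7, σ_y = 267.0 → σ = 385 MPa, n = 0.693
  molybdenum: E = 321.6, α = 5.07, σ_y = 490.2 → σ = 178 MPa, n = 2.76
  alumina ceramic: E = 386.8, α = 7.66, σ_y = 262.7 → σ = 323 MPa, n = 0.813
  low-carbon steel: E = 204.2, α = 12.0, σ_y = 296.5 → σ = 267 MPa, n = 1.11
Smallest n: beryllium with n = 0.693.

beryllium, n = 0.693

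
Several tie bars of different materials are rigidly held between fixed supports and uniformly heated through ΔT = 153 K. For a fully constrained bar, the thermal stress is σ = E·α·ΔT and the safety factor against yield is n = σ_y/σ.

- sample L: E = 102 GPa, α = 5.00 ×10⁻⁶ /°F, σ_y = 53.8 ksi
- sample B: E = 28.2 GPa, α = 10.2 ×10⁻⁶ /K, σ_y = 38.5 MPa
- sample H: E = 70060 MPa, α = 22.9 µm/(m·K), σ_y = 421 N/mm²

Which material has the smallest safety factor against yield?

In consistent units (E in GPa, α in ×10⁻⁶/K, σ_y in MPa):
  sample L: E = 102.0, α = 9.00, σ_y = 370.9 → σ = 140 MPa, n = 2.64
  sample B: E = 28.20, α = 10.2, σ_y = 38.50 → σ = 44.0 MPa, n = 0.875
  sample H: E = 70.06, α = 22.9, σ_y = 421.0 → σ = 245 MPa, n = 1.72
The minimum is sample B at n = 0.875.

sample B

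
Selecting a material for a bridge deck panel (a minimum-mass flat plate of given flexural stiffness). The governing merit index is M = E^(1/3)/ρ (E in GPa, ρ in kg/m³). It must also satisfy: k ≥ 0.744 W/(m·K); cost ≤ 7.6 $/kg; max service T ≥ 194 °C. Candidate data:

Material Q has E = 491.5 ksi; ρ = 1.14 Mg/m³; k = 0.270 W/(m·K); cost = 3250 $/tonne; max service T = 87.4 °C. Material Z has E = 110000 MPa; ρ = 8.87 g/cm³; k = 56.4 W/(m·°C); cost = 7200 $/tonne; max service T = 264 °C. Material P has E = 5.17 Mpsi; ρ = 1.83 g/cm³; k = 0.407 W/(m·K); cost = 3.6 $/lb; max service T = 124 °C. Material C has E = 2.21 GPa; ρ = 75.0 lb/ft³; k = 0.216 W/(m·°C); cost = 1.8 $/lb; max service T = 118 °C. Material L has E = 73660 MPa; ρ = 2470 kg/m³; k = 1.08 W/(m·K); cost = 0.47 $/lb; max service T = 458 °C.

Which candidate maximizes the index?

Screen on constraints: k ≥ 0.744 W/(m·K); cost ≤ 7.6 $/kg; max service T ≥ 194 °C. Survivors: material Z, material L.
Normalizing units and computing the index:
  material Z: E = 110.0 GPa, ρ = 8870 kg/m³
  material L: E = 73.66 GPa, ρ = 2470 kg/m³
  material L: M = 1.70×10⁻³
  material Z: M = 0.540×10⁻³
Highest index: material L.

material L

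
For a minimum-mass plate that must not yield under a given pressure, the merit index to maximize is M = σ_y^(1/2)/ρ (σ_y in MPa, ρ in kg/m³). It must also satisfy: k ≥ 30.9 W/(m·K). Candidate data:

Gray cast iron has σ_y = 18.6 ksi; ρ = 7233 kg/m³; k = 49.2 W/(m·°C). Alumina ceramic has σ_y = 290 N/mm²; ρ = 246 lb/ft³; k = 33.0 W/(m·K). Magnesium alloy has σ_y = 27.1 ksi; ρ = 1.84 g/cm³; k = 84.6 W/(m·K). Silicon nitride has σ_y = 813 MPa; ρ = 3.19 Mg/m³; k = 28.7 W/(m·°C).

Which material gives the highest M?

magnesium alloy

Screen on constraints: k ≥ 30.9 W/(m·K). Survivors: gray cast iron, alumina ceramic, magnesium alloy.
After converting to SI:
  gray cast iron: σ_y = 128.2 MPa, ρ = 7233 kg/m³
  alumina ceramic: σ_y = 290.0 MPa, ρ = 3941 kg/m³
  magnesium alloy: σ_y = 186.8 MPa, ρ = 1840 kg/m³
  magnesium alloy: M = 7.43×10⁻³
  alumina ceramic: M = 4.32×10⁻³
  gray cast iron: M = 1.57×10⁻³
Magnesium alloy has the largest M.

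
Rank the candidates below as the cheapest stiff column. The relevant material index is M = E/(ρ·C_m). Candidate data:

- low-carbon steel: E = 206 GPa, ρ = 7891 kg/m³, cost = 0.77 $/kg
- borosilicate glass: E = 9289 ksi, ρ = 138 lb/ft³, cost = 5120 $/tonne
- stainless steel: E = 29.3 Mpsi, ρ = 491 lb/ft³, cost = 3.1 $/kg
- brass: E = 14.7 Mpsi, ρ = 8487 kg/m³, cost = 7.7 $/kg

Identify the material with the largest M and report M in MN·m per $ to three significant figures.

low-carbon steel, M = 33.9 MN·m per $

Normalizing units and computing the index:
  low-carbon steel: E = 206.0 GPa, ρ = 7891 kg/m³, cost = 0.7700 $/kg
  borosilicate glass: E = 64.05 GPa, ρ = 2211 kg/m³, cost = 5.120 $/kg
  stainless steel: E = 202.0 GPa, ρ = 7865 kg/m³, cost = 3.100 $/kg
  brass: E = 101.4 GPa, ρ = 8487 kg/m³, cost = 7.700 $/kg
  low-carbon steel: M = 33.9 MN·m per $
  stainless steel: M = 8.29 MN·m per $
  borosilicate glass: M = 5.66 MN·m per $
  brass: M = 1.55 MN·m per $
The maximum is for low-carbon steel.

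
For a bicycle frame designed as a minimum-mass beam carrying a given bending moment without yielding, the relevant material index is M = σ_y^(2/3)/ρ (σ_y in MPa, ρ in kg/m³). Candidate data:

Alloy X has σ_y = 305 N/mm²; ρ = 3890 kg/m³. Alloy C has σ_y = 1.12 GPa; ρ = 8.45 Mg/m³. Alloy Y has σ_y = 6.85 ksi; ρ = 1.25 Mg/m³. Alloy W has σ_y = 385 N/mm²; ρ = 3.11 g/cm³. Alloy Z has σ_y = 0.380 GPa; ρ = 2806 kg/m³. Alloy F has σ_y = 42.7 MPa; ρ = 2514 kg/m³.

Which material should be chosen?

Putting every candidate on a common basis:
  alloy X: σ_y = 305.0 MPa, ρ = 3890 kg/m³
  alloy C: σ_y = 1120 MPa, ρ = 8450 kg/m³
  alloy Y: σ_y = 47.23 MPa, ρ = 1250 kg/m³
  alloy W: σ_y = 385.0 MPa, ρ = 3110 kg/m³
  alloy Z: σ_y = 380.0 MPa, ρ = 2806 kg/m³
  alloy F: σ_y = 42.70 MPa, ρ = 2514 kg/m³
  alloy Z: M = 18.7×10⁻³
  alloy W: M = 17.0×10⁻³
  alloy C: M = 12.8×10⁻³
  alloy X: M = 11.6×10⁻³
  alloy Y: M = 10.5×10⁻³
  alloy F: M = 4.86×10⁻³
Alloy Z has the largest M.

alloy Z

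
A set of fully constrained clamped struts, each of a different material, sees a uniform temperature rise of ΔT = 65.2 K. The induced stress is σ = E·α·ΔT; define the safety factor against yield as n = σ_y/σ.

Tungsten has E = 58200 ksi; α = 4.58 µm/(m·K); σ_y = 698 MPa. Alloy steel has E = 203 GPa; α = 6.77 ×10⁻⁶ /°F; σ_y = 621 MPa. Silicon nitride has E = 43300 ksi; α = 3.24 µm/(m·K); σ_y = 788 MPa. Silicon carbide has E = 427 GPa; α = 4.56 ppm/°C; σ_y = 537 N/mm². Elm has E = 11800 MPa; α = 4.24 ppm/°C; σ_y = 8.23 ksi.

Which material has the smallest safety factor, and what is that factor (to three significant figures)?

alloy steel, n = 3.85

Converting E to GPa, α to ×10⁻⁶/K, σ_y to MPa, then σ and n for each:
  tungsten: E = 401.3, α = 4.58, σ_y = 698.0 → σ = 120 MPa, n = 5.83
  alloy steel: E = 203.0, α = 12.2, σ_y = 621.0 → σ = 161 MPa, n = 3.85
  silicon nitride: E = 298.5, α = 3.24, σ_y = 788.0 → σ = 63.1 MPa, n = 12.5
  silicon carbide: E = 427.0, α = 4.56, σ_y = 537.0 → σ = 127 MPa, n = 4.23
  elm: E = 11.80, α = 4.24, σ_y = 56.74 → σ = 3.26 MPa, n = 17.4
Smallest n: alloy steel with n = 3.85.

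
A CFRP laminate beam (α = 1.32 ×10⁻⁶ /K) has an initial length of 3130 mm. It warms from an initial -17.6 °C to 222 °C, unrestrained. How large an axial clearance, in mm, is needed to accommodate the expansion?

ΔT = 222 − (-17.6) = 239.6 K.
ΔL = α·L₀·ΔT = 1.32×10⁻⁶ × 3130 mm × 239.6 K = 0.990 mm.

0.990 mm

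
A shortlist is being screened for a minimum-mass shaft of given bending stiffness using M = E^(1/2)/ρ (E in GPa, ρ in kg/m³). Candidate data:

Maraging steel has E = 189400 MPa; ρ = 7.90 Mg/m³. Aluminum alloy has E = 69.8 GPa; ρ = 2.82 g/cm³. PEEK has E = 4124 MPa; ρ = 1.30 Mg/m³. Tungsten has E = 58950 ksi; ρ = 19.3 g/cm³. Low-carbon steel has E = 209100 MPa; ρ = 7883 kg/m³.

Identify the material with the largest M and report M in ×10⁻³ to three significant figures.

Convert each candidate to consistent units, then evaluate M:
  maraging steel: E = 189.4 GPa, ρ = 7900 kg/m³
  aluminum alloy: E = 69.80 GPa, ρ = 2820 kg/m³
  PEEK: E = 4.124 GPa, ρ = 1300 kg/m³
  tungsten: E = 406.4 GPa, ρ = 19300 kg/m³
  low-carbon steel: E = 209.1 GPa, ρ = 7883 kg/m³
  aluminum alloy: M = 2.96×10⁻³
  low-carbon steel: M = 1.83×10⁻³
  maraging steel: M = 1.74×10⁻³
  PEEK: M = 1.56×10⁻³
  tungsten: M = 1.04×10⁻³
Highest index: aluminum alloy.

aluminum alloy, M = 2.96×10⁻³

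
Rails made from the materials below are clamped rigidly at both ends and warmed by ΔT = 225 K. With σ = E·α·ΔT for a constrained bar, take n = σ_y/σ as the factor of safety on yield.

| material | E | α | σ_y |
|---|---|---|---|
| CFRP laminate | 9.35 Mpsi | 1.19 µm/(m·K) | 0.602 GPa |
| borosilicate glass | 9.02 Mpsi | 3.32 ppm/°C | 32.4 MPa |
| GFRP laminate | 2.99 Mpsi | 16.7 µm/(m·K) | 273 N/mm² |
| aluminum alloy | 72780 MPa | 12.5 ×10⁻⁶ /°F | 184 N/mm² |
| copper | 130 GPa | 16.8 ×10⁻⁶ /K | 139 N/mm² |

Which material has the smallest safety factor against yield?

copper

With everything in SI (GPa, ×10⁻⁶/K, MPa):
  CFRP laminate: E = 64.47, α = 1.19, σ_y = 602.0 → σ = 17.3 MPa, n = 34.9
  borosilicate glass: E = 62.19, α = 3.32, σ_y = 32.40 → σ = 46.5 MPa, n = 0.697
  GFRP laminate: E = 20.62, α = 16.7, σ_y = 273.0 → σ = 77.5 MPa, n = 3.52
  aluminum alloy: E = 72.78, α = 22.5, σ_y = 184.0 → σ = 368 MPa, n = 0.499
  copper: E = 130.0, α = 16.8, σ_y = 139.0 → σ = 491 MPa, n = 0.283
The minimum is copper at n = 0.283.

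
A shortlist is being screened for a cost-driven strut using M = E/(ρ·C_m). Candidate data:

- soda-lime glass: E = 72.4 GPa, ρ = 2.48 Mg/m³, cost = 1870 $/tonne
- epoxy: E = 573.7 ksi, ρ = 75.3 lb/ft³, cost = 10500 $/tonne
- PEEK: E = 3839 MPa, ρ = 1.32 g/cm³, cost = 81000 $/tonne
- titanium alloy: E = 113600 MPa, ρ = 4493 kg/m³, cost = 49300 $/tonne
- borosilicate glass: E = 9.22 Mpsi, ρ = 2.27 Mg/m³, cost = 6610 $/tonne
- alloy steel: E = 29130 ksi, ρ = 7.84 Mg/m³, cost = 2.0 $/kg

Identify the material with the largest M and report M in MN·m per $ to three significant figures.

Normalizing units and computing the index:
  soda-lime glass: E = 72.40 GPa, ρ = 2480 kg/m³, cost = 1.870 $/kg
  epoxy: E = 3.956 GPa, ρ = 1206 kg/m³, cost = 10.50 $/kg
  PEEK: E = 3.839 GPa, ρ = 1320 kg/m³, cost = 81.00 $/kg
  titanium alloy: E = 113.6 GPa, ρ = 4493 kg/m³, cost = 49.30 $/kg
  borosilicate glass: E = 63.57 GPa, ρ = 2270 kg/m³, cost = 6.610 $/kg
  alloy steel: E = 200.8 GPa, ρ = 7840 kg/m³, cost = 2.000 $/kg
  soda-lime glass: M = 15.6 MN·m per $
  alloy steel: M = 12.8 MN·m per $
  borosilicate glass: M = 4.24 MN·m per $
  titanium alloy: M = 0.513 MN·m per $
  epoxy: M = 0.312 MN·m per $
  PEEK: M = 0.0359 MN·m per $
Soda-lime glass ranks first.

soda-lime glass, M = 15.6 MN·m per $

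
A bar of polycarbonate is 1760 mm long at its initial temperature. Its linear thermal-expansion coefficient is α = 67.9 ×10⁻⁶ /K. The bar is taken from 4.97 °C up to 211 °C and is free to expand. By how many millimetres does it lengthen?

ΔT = 211 − 4.97 = 206.0 K.
ΔL = α·L₀·ΔT = 67.9×10⁻⁶ × 1760 mm × 206.0 K = 24.6 mm.

24.6 mm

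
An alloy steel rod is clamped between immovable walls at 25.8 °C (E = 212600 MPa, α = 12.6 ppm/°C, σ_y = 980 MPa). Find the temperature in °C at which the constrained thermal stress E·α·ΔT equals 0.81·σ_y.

E = 212600 MPa = 212.6 GPa.
E·α·ΔT = 793.8 MPa ⇒ ΔT = 793.8 / (212.6×10³ × 12.6×10⁻⁶) = 296.3 K.
T = 25.8 + 296.3 = 322.1 °C.

322 °C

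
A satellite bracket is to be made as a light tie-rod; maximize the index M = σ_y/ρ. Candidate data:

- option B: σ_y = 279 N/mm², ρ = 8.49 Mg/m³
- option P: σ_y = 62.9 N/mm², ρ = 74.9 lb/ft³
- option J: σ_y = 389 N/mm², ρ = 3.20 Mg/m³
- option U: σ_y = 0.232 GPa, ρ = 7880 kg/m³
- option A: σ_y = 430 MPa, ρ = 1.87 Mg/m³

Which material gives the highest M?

option A

After converting to SI:
  option B: σ_y = 279.0 MPa, ρ = 8490 kg/m³
  option P: σ_y = 62.90 MPa, ρ = 1200 kg/m³
  option J: σ_y = 389.0 MPa, ρ = 3200 kg/m³
  option U: σ_y = 232.0 MPa, ρ = 7880 kg/m³
  option A: σ_y = 430.0 MPa, ρ = 1870 kg/m³
  option A: M = 230 kN·m/kg
  option J: M = 122 kN·m/kg
  option P: M = 52.4 kN·m/kg
  option B: M = 32.9 kN·m/kg
  option U: M = 29.4 kN·m/kg
Option A ranks first.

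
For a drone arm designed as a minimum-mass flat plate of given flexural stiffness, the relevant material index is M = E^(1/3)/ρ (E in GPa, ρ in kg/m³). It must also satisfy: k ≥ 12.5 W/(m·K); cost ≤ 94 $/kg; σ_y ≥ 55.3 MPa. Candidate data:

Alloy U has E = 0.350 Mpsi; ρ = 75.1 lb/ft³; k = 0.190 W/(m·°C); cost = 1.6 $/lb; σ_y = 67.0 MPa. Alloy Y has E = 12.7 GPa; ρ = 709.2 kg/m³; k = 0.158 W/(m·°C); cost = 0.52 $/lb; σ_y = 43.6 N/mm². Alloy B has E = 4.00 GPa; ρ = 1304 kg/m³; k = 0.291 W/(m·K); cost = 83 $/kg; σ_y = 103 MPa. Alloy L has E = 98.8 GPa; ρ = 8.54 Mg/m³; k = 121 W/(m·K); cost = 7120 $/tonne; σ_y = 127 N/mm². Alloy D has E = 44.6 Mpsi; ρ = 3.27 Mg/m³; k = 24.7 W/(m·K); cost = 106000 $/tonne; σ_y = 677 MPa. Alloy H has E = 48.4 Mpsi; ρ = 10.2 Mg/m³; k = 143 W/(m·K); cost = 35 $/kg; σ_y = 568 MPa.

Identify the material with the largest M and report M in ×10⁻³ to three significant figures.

Screen on constraints: k ≥ 12.5 W/(m·K); cost ≤ 94 $/kg; σ_y ≥ 55.3 MPa. Survivors: alloy L, alloy H.
Convert each candidate to consistent units, then evaluate M:
  alloy L: E = 98.80 GPa, ρ = 8540 kg/m³
  alloy H: E = 333.7 GPa, ρ = 10200 kg/m³
  alloy H: M = 0.680×10⁻³
  alloy L: M = 0.541×10⁻³
Alloy H ranks first.

alloy H, M = 0.680×10⁻³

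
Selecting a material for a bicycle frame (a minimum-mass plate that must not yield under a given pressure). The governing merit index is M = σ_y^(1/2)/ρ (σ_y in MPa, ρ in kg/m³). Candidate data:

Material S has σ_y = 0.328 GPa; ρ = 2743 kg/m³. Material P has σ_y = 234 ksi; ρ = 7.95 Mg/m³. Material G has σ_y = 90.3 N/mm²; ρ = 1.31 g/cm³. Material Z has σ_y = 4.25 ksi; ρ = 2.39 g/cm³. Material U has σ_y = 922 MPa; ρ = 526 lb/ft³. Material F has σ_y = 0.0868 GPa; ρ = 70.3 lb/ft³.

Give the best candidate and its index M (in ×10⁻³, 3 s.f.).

material F, M = 8.27×10⁻³

Convert each candidate to consistent units, then evaluate M:
  material S: σ_y = 328.0 MPa, ρ = 2743 kg/m³
  material P: σ_y = 1613 MPa, ρ = 7950 kg/m³
  material G: σ_y = 90.30 MPa, ρ = 1310 kg/m³
  material Z: σ_y = 29.30 MPa, ρ = 2390 kg/m³
  material U: σ_y = 922.0 MPa, ρ = 8426 kg/m³
  material F: σ_y = 86.80 MPa, ρ = 1126 kg/m³
  material F: M = 8.27×10⁻³
  material G: M = 7.25×10⁻³
  material S: M = 6.60×10⁻³
  material P: M = 5.05×10⁻³
  material U: M = 3.60×10⁻³
  material Z: M = 2.26×10⁻³
Material F has the largest M.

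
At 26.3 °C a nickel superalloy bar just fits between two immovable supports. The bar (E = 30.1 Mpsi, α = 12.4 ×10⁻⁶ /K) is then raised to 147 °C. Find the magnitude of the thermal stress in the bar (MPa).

311 MPa

E = 30.1 Mpsi = 207.5 GPa.
ΔT = 120.7 K. Constrained thermal stress σ = E·α·ΔT = 207.5×10³ MPa × 12.4×10⁻⁶ × 120.7 = 311 MPa (compressive).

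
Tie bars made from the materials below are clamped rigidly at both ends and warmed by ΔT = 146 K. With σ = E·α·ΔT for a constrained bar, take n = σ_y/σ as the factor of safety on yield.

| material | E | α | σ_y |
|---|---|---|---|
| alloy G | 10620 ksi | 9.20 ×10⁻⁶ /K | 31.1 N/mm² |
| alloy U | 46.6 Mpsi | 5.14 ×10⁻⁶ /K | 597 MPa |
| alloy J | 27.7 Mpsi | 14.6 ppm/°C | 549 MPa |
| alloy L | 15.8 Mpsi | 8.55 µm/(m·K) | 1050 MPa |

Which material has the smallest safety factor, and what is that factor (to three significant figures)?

alloy G, n = 0.316

Converting E to GPa, α to ×10⁻⁶/K, σ_y to MPa, then σ and n for each:
  alloy G: E = 73.22, α = 9.20, σ_y = 31.10 → σ = 98.4 MPa, n = 0.316
  alloy U: E = 321.3, α = 5.14, σ_y = 597.0 → σ = 241 MPa, n = 2.48
  alloy J: E = 191.0, α = 14.6, σ_y = 549.0 → σ = 407 MPa, n = 1.35
  alloy L: E = 108.9, α = 8.55, σ_y = 1050 → σ = 136 MPa, n = 7.72
The minimum is alloy G at n = 0.316.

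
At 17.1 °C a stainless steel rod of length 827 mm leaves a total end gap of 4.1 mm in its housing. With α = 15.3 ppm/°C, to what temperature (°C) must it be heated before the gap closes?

341 °C

α·L₀·ΔT = 4.1 mm ⇒ ΔT = 4.1 / (15.3×10⁻⁶ × 827.0) = 324.0 K.
T = 17.1 + 324.0 = 341.1 °C.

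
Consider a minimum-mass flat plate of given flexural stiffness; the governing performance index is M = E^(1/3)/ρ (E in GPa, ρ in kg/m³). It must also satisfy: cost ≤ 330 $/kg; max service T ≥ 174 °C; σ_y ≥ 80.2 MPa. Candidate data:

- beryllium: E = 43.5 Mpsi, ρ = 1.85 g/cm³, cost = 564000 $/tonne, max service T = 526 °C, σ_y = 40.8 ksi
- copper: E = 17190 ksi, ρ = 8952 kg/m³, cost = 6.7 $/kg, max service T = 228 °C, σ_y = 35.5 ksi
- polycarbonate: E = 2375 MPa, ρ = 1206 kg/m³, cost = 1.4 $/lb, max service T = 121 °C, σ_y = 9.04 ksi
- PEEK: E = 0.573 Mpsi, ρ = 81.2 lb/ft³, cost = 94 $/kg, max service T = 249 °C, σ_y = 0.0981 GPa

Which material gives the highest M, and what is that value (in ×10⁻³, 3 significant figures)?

Screen on constraints: cost ≤ 330 $/kg; max service T ≥ 174 °C; σ_y ≥ 80.2 MPa. Survivors: copper, PEEK.
After converting to SI:
  copper: E = 118.5 GPa, ρ = 8952 kg/m³
  PEEK: E = 3.951 GPa, ρ = 1301 kg/m³
  PEEK: M = 1.22×10⁻³
  copper: M = 0.549×10⁻³
PEEK has the largest M.

PEEK, M = 1.22×10⁻³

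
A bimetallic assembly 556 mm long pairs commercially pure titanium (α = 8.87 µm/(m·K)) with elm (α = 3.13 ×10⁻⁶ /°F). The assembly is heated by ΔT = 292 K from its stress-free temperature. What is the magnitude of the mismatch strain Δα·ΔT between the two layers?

elm: α = 3.13×10⁻⁶/°F × 9/5 = 5.63×10⁻⁶/K.
Δα = |8.87 − 5.63|×10⁻⁶/K = 3.24×10⁻⁶/K.
Mismatch strain = Δα·ΔT = 3.24×10⁻⁶ × 292.0 = 9.45×10⁻⁴.

9.45×10⁻⁴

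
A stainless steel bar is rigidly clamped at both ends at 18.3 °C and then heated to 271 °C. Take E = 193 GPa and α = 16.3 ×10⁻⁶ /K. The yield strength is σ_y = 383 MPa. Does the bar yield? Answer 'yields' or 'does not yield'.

yields

ΔT = 252.7 K. Constrained thermal stress σ = E·α·ΔT = 193.0×10³ MPa × 16.3×10⁻⁶ × 252.7 = 795 MPa (compressive).
Compare to σ_y = 383 MPa: σ ≥ σ_y, so it yields.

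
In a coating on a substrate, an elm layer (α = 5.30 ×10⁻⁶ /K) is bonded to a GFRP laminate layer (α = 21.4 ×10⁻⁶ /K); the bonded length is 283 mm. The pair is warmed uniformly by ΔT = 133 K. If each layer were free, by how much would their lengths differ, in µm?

606 µm

Δα = |5.30 − 21.4|×10⁻⁶/K = 16.1×10⁻⁶/K.
ΔL_mismatch = Δα·L·ΔT = 16.1×10⁻⁶ × 283.0 mm × 133.0 K = 606 µm.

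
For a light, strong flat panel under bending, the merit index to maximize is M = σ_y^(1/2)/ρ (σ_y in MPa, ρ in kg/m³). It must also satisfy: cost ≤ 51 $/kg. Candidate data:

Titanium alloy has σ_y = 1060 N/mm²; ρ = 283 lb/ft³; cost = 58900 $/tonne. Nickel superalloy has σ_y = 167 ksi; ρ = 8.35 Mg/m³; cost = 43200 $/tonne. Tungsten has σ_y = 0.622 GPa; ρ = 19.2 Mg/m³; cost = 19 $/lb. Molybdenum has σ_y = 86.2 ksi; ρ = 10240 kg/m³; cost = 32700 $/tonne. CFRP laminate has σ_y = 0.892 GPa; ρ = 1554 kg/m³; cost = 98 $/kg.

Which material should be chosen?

nickel superalloy

Screen on constraints: cost ≤ 51 $/kg. Survivors: nickel superalloy, tungsten, molybdenum.
In SI units:
  nickel superalloy: σ_y = 1151 MPa, ρ = 8350 kg/m³
  tungsten: σ_y = 622.0 MPa, ρ = 19200 kg/m³
  molybdenum: σ_y = 594.3 MPa, ρ = 10240 kg/m³
  nickel superalloy: M = 4.06×10⁻³
  molybdenum: M = 2.38×10⁻³
  tungsten: M = 1.30×10⁻³
Highest index: nickel superalloy.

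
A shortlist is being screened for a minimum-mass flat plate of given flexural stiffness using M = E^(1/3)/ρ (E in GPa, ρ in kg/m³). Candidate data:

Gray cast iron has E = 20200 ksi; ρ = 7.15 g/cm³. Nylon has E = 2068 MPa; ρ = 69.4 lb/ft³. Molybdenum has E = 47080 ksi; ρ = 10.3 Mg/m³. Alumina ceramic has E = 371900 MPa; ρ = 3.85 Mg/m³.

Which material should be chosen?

alumina ceramic

Normalizing units and computing the index:
  gray cast iron: E = 139.3 GPa, ρ = 7150 kg/m³
  nylon: E = 2.068 GPa, ρ = 1112 kg/m³
  molybdenum: E = 324.6 GPa, ρ = 10300 kg/m³
  alumina ceramic: E = 371.9 GPa, ρ = 3850 kg/m³
  alumina ceramic: M = 1.87×10⁻³
  nylon: M = 1.15×10⁻³
  gray cast iron: M = 0.725×10⁻³
  molybdenum: M = 0.667×10⁻³
Alumina ceramic ranks first.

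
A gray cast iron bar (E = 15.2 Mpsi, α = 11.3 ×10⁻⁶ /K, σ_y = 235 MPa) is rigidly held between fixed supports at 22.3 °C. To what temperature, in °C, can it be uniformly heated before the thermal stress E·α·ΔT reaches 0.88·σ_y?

E = 15.2 Mpsi = 104.8 GPa.
E·α·ΔT = 206.8 MPa ⇒ ΔT = 206.8 / (104.8×10³ × 11.3×10⁻⁶) = 174.6 K.
T = 22.3 + 174.6 = 196.9 °C.

197 °C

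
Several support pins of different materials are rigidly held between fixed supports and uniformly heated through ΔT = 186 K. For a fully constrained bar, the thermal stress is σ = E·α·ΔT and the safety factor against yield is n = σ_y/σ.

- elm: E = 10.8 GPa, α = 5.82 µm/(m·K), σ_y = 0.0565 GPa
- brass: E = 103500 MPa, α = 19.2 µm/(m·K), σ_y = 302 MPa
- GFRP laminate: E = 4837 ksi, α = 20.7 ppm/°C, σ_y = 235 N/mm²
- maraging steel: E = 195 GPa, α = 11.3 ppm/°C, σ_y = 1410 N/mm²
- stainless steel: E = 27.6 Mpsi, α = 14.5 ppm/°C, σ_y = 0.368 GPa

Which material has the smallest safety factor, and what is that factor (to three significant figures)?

In consistent units (E in GPa, α in ×10⁻⁶/K, σ_y in MPa):
  elm: E = 10.80, α = 5.82, σ_y = 56.50 → σ = 11.7 MPa, n = 4.83
  brass: E = 103.5, α = 19.2, σ_y = 302.0 → σ = 370 MPa, n = 0.817
  GFRP laminate: E = 33.35, α = 20.7, σ_y = 235.0 → σ = 128 MPa, n = 1.83
  maraging steel: E = 195.0, α = 11.3, σ_y = 1410 → σ = 410 MPa, n = 3.44
  stainless steel: E = 190.3, α = 14.5, σ_y = 368.0 → σ = 513 MPa, n = 0.717
Stainless steel has the lowest safety factor, n = 0.717.

stainless steel, n = 0.717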